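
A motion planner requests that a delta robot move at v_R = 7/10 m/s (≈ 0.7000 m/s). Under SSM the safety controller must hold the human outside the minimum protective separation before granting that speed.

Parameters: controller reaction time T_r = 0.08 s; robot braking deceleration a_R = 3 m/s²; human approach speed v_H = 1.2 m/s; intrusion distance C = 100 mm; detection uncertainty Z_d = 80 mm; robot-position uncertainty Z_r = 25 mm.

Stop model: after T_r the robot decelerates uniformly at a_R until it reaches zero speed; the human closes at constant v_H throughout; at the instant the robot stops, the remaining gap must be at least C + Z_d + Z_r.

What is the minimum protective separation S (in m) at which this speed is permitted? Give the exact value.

T_s = v_R/a_R = (7/10)/3 = 0.2333 s
robot in T_r: 0.7000·0.0800 = 0.0560 m
braking distance = 0.7000²/(2·3.0000) = 0.0817 m
human over T_r+T_s: 1.2000·(0.0800+0.2333) = 0.3760 m
residual clearance needed = 0.1000+0.0800+0.0250 = 0.2050 m
S_min ≈ 0.0560+0.0817+0.3760+0.2050  ⇒  S_min = 539/750 m

S_min = 539/750 m = 0.7187 m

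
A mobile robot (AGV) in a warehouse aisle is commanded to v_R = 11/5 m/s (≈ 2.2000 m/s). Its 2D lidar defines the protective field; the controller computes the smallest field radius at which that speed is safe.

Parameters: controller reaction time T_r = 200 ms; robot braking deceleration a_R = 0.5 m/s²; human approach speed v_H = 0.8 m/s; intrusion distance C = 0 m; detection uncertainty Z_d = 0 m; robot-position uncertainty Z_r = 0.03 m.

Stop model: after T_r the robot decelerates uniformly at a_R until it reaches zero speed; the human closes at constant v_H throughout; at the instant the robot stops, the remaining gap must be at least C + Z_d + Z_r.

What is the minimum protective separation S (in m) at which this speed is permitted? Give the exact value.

S_min = 899/100 m = 8.9900 m

stop time T_s = (11/5)/(1/2) = 4.4000 s
robot in T_r: 2.2000·0.2000 = 0.4400 m
robot under decel: 2.2000²/(2·0.5000) = 4.8400 m
human over T_r+T_s: 0.8000·(0.2000+4.4000) = 3.6800 m
C+Z_d+Z_r = 0.0000+0.0000+0.0300 = 0.0300 m
S_min ≈ 0.4400+4.8400+3.6800+0.0300  ⇒  S_min = 899/100 m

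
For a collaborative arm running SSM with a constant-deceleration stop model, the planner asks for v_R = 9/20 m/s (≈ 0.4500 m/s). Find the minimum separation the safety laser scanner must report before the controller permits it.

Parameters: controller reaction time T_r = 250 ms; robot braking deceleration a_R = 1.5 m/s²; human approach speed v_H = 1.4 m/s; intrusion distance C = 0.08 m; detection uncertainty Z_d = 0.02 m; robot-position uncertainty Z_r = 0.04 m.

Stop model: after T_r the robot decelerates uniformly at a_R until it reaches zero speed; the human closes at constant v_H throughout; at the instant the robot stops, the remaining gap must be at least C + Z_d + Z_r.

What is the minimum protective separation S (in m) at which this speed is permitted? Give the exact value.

braking lasts T_s = (9/20)/(3/2) = 0.3000 s
robot covers v_R·T_r = 0.4500·0.2500 = 0.1125 m before braking
robot covers 0.4500·0.3000 − ½·1.5000·0.3000² = 0.0675 m while stopping
human over T_r+T_s: 1.4000·(0.2500+0.3000) = 0.7700 m
C+Z_d+Z_r = 0.0800+0.0200+0.0400 = 0.1400 m
S_min ≈ 0.1125+0.0675+0.7700+0.1400  ⇒  S_min = 109/100 m

S_min = 109/100 m = 1.0900 m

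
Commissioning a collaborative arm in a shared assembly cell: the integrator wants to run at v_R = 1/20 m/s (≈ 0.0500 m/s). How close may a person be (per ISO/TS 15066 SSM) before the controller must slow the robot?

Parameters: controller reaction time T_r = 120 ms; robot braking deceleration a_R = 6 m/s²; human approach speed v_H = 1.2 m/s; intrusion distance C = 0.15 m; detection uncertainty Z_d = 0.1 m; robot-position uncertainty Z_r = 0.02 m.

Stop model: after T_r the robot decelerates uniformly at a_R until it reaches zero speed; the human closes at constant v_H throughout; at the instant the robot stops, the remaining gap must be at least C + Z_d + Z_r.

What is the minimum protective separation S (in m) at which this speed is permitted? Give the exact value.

S_min = 413/960 m = 0.4302 m

T_s = v_R/a_R = (1/20)/6 = 0.0083 s
reaction-phase robot travel = 0.0500·0.1200 = 0.0060 m
robot under decel: 0.0500²/(2·6.0000) = 0.0002 m
human closes 1.2000·0.1283 = 0.1540 m
residual clearance needed = 0.1500+0.1000+0.0200 = 0.2700 m
S_min ≈ 0.0060+0.0002+0.1540+0.2700  ⇒  S_min = 413/960 m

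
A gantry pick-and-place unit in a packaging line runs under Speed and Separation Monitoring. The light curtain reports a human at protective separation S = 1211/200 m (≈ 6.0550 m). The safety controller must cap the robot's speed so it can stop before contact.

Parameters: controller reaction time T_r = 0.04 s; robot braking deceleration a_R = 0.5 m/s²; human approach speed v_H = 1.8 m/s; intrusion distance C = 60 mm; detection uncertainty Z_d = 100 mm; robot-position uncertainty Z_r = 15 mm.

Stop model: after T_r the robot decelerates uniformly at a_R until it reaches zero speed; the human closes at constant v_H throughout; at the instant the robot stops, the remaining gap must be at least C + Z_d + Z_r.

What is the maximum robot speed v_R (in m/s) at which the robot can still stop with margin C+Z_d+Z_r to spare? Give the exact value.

v_R_max = 6/5 m/s = 1.2000 m/s

at the boundary: (1)·v² + (91/25)·v + (-726/125) = 0
  disc = (91/25)² − 4·(1)·(-726/125) = 22801/625 ; √disc = 151/25
  v_R = (−(91/25) + 151/25) / (2·(1)) = 6/5 m/s
check:
T_s = v_R/a_R = (6/5)/(1/2) = 2.4000 s
robot in T_r: 1.2000·0.0400 = 0.0480 m
robot covers 1.2000·2.4000 − ½·0.5000·2.4000² = 1.4400 m while stopping
human closes 1.8000·2.4400 = 4.3920 m
margins: 0.0600+0.1000+0.0150 = 0.1750 m
sum ≈ 0.0480+1.4400+4.3920+0.1750 ≈ 6.0550 m = S ✓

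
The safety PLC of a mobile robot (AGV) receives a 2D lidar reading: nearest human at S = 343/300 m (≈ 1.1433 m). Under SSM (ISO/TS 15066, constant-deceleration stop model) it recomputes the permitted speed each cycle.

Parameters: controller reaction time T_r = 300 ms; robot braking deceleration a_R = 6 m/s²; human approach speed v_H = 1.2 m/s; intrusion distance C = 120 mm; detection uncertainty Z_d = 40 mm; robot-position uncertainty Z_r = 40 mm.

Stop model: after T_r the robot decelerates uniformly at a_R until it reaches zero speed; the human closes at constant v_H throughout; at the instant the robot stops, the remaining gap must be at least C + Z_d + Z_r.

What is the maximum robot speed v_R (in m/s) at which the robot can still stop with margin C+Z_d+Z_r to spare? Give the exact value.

v_R_max = 1 m/s = 1.0000 m/s

at the boundary: (1/12)·v² + (1/2)·v + (-7/12) = 0
  disc = (1/2)² − 4·(1/12)·(-7/12) = 4/9 ; √disc = 2/3
  v_R = (−(1/2) + 2/3) / (2·(1/12)) = 1 m/s
check:
braking lasts T_s = 1/6 = 0.1667 s
robot covers v_R·T_r = 1.0000·0.3000 = 0.3000 m before braking
braking distance = 1.0000²/(2·6.0000) = 0.0833 m
human closes 1.2000·0.4667 = 0.5600 m
margins: 0.1200+0.0400+0.0400 = 0.2000 m
sum ≈ 0.3000+0.0833+0.5600+0.2000 ≈ 1.1433 m = S ✓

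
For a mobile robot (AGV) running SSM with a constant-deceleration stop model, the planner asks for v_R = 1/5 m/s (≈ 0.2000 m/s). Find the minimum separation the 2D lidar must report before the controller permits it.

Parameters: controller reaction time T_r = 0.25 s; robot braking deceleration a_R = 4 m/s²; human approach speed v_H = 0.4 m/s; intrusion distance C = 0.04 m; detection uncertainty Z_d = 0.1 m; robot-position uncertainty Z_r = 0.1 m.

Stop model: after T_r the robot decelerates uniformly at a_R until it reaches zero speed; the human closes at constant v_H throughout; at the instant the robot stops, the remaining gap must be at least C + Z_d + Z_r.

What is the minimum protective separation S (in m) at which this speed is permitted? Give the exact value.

stop time T_s = (1/5)/4 = 0.0500 s
reaction-phase robot travel = 0.2000·0.2500 = 0.0500 m
robot covers 0.2000·0.0500 − ½·4.0000·0.0500² = 0.0050 m while stopping
human over T_r+T_s: 0.4000·(0.2500+0.0500) = 0.1200 m
margins: 0.0400+0.1000+0.1000 = 0.2400 m
S_min ≈ 0.0500+0.0050+0.1200+0.2400  ⇒  S_min = 83/200 m

S_min = 83/200 m = 0.4150 m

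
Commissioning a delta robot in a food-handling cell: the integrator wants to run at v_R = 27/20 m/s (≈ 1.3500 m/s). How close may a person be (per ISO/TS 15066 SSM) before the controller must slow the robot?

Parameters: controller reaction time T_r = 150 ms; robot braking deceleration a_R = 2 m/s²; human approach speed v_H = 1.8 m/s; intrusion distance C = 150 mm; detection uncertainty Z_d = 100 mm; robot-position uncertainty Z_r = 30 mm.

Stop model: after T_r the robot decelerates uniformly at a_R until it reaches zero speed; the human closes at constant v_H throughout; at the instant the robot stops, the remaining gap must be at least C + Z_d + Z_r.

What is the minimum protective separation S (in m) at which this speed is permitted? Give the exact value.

stop time T_s = (27/20)/2 = 0.6750 s
reaction-phase robot travel = 1.3500·0.1500 = 0.2025 m
robot covers 1.3500·0.6750 − ½·2.0000·0.6750² = 0.4556 m while stopping
human over T_r+T_s: 1.8000·(0.1500+0.6750) = 1.4850 m
C+Z_d+Z_r = 0.1500+0.1000+0.0300 = 0.2800 m
S_min ≈ 0.2025+0.4556+1.4850+0.2800  ⇒  S_min = 3877/1600 m

S_min = 3877/1600 m = 2.4231 m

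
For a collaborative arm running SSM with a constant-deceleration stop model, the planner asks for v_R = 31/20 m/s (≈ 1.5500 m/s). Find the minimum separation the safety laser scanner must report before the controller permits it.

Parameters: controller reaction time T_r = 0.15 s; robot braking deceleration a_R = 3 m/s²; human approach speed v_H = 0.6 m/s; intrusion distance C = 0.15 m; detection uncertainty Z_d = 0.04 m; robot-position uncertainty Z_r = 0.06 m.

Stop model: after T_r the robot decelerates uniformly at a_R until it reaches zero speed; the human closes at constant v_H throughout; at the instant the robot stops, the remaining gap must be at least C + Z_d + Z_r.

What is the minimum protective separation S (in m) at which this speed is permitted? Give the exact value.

braking lasts T_s = (31/20)/3 = 0.5167 s
robot in T_r: 1.5500·0.1500 = 0.2325 m
braking distance = 1.5500²/(2·3.0000) = 0.4004 m
person approaches 0.6000·(0.1500+0.5167) = 0.4000 m
margins: 0.1500+0.0400+0.0600 = 0.2500 m
S_min ≈ 0.2325+0.4004+0.4000+0.2500  ⇒  S_min = 3079/2400 m

S_min = 3079/2400 m = 1.2829 m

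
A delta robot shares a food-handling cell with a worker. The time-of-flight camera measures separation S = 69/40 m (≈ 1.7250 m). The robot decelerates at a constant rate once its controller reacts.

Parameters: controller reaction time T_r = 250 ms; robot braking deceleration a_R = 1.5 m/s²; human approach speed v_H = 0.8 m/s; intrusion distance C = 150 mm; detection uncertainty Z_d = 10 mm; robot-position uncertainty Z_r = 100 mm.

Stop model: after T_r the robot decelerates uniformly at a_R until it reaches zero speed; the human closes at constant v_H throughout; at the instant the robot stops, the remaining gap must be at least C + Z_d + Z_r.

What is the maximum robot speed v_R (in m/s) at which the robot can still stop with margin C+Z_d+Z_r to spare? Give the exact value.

collect terms ⇒ (1/3)·v_R² + (47/60)·v_R + (-253/200) = 0
  disc = (47/60)² − 4·(1/3)·(-253/200) = 8281/3600 ; √disc = 91/60
  v_R = (−(47/60) + 91/60) / (2·(1/3)) = 11/10 m/s
check:
braking lasts T_s = (11/10)/(3/2) = 0.7333 s
reaction-phase robot travel = 1.1000·0.2500 = 0.2750 m
braking distance = 1.1000²/(2·1.5000) = 0.4033 m
human closes 0.8000·0.9833 = 0.7867 m
C+Z_d+Z_r = 0.1500+0.0100+0.1000 = 0.2600 m
sum ≈ 0.2750+0.4033+0.7867+0.2600 ≈ 1.7250 m = S ✓

v_R_max = 11/10 m/s = 1.1000 m/s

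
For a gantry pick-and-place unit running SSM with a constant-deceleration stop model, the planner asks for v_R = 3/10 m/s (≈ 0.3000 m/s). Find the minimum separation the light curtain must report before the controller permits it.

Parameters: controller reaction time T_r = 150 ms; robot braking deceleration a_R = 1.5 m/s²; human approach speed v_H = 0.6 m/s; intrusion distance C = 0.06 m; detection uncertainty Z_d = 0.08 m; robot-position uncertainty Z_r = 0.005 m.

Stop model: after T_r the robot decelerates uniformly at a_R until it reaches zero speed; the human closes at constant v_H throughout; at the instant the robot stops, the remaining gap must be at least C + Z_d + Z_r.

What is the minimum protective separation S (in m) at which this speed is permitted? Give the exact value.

stop time T_s = (3/10)/(3/2) = 0.2000 s
reaction-phase robot travel = 0.3000·0.1500 = 0.0450 m
robot under decel: 0.3000²/(2·1.5000) = 0.0300 m
person approaches 0.6000·(0.1500+0.2000) = 0.2100 m
residual clearance needed = 0.0600+0.0800+0.0050 = 0.1450 m
S_min ≈ 0.0450+0.0300+0.2100+0.1450  ⇒  S_min = 43/100 m

S_min = 43/100 m = 0.4300 m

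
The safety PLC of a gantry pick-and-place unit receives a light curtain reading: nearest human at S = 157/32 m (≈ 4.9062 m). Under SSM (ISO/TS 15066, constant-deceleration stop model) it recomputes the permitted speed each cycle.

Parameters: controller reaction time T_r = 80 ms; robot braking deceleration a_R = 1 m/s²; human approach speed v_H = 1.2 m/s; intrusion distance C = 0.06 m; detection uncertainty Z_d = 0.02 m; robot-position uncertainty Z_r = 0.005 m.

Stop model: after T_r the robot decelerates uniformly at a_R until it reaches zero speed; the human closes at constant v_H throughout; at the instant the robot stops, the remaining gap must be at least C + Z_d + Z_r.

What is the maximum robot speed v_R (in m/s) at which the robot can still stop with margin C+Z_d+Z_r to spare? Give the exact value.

collect terms ⇒ (1/2)·v_R² + (32/25)·v_R + (-18901/4000) = 0
  disc = (32/25)² − 4·(1/2)·(-18901/4000) = 110889/10000 ; √disc = 333/100
  v_R = (−(32/25) + 333/100) / (2·(1/2)) = 41/20 m/s
check:
stop time T_s = (41/20)/1 = 2.0500 s
robot covers v_R·T_r = 2.0500·0.0800 = 0.1640 m before braking
robot covers 2.0500·2.0500 − ½·1.0000·2.0500² = 2.1012 m while stopping
human over T_r+T_s: 1.2000·(0.0800+2.0500) = 2.5560 m
residual clearance needed = 0.0600+0.0200+0.0050 = 0.0850 m
sum ≈ 0.1640+2.1012+2.5560+0.0850 ≈ 4.9062 m = S ✓

v_R_max = 41/20 m/s = 2.0500 m/s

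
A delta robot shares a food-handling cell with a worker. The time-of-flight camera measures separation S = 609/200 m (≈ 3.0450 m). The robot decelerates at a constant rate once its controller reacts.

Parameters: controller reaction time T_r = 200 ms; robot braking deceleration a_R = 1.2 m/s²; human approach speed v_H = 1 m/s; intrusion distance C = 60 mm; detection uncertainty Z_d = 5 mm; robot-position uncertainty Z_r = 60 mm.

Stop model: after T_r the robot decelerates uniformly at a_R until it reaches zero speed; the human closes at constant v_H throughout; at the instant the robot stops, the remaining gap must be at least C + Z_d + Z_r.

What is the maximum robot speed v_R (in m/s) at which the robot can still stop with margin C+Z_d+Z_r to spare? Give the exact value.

collect terms ⇒ (5/12)·v_R² + (31/30)·v_R + (-68/25) = 0
  disc = (31/30)² − 4·(5/12)·(-68/25) = 5041/900 ; √disc = 71/30
  v_R = (−(31/30) + 71/30) / (2·(5/12)) = 8/5 m/s
check:
stop time T_s = (8/5)/(6/5) = 1.3333 s
robot covers v_R·T_r = 1.6000·0.2000 = 0.3200 m before braking
robot under decel: 1.6000²/(2·1.2000) = 1.0667 m
human over T_r+T_s: 1.0000·(0.2000+1.3333) = 1.5333 m
residual clearance needed = 0.0600+0.0050+0.0600 = 0.1250 m
sum ≈ 0.3200+1.0667+1.5333+0.1250 ≈ 3.0450 m = S ✓

v_R_max = 8/5 m/s = 1.6000 m/s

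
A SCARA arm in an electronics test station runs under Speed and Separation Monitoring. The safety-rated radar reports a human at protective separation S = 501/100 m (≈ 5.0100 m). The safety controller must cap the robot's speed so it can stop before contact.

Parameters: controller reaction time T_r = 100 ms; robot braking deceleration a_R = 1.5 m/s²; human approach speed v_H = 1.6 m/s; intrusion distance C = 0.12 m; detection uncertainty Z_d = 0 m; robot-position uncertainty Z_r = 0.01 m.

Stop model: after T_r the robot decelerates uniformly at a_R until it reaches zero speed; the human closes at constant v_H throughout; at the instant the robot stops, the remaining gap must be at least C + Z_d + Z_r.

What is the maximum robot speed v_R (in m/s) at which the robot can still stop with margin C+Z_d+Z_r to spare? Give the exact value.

v_R_max = 12/5 m/s = 2.4000 m/s

collect terms ⇒ (1/3)·v_R² + (7/6)·v_R + (-118/25) = 0
  disc = (7/6)² − 4·(1/3)·(-118/25) = 6889/900 ; √disc = 83/30
  v_R = (−(7/6) + 83/30) / (2·(1/3)) = 12/5 m/s
check:
braking lasts T_s = (12/5)/(3/2) = 1.6000 s
robot in T_r: 2.4000·0.1000 = 0.2400 m
robot under decel: 2.4000²/(2·1.5000) = 1.9200 m
person approaches 1.6000·(0.1000+1.6000) = 2.7200 m
residual clearance needed = 0.1200+0.0000+0.0100 = 0.1300 m
sum ≈ 0.2400+1.9200+2.7200+0.1300 ≈ 5.0100 m = S ✓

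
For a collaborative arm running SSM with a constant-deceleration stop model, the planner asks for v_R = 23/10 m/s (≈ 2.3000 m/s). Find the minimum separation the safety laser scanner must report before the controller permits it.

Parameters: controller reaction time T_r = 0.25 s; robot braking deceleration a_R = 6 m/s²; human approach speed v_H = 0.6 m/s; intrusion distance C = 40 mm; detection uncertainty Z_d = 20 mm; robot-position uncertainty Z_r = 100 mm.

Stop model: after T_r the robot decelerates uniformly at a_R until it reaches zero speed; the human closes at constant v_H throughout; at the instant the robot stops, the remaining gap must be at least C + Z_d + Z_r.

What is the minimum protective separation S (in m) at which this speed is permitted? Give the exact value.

S_min = 1867/1200 m = 1.5558 m

braking lasts T_s = (23/10)/6 = 0.3833 s
robot covers v_R·T_r = 2.3000·0.2500 = 0.5750 m before braking
braking distance = 2.3000²/(2·6.0000) = 0.4408 m
person approaches 0.6000·(0.2500+0.3833) = 0.3800 m
margins: 0.0400+0.0200+0.1000 = 0.1600 m
S_min ≈ 0.5750+0.4408+0.3800+0.1600  ⇒  S_min = 1867/1200 m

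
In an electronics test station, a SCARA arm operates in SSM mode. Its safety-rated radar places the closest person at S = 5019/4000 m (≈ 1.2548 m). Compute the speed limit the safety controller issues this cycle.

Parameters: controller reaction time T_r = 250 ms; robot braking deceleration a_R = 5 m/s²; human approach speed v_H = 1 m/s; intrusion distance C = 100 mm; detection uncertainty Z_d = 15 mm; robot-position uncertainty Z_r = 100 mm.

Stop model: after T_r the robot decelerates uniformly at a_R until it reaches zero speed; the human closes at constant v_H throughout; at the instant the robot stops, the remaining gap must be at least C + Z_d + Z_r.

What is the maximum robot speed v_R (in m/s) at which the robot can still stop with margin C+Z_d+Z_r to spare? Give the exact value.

v_R_max = 27/20 m/s = 1.3500 m/s

at the boundary: (1/10)·v² + (9/20)·v + (-3159/4000) = 0
  disc = (9/20)² − 4·(1/10)·(-3159/4000) = 324/625 ; √disc = 18/25
  v_R = (−(9/20) + 18/25) / (2·(1/10)) = 27/20 m/s
check:
braking lasts T_s = (27/20)/5 = 0.2700 s
robot in T_r: 1.3500·0.2500 = 0.3375 m
robot under decel: 1.3500²/(2·5.0000) = 0.1822 m
person approaches 1.0000·(0.2500+0.2700) = 0.5200 m
residual clearance needed = 0.1000+0.0150+0.1000 = 0.2150 m
sum ≈ 0.3375+0.1822+0.5200+0.2150 ≈ 1.2548 m = S ✓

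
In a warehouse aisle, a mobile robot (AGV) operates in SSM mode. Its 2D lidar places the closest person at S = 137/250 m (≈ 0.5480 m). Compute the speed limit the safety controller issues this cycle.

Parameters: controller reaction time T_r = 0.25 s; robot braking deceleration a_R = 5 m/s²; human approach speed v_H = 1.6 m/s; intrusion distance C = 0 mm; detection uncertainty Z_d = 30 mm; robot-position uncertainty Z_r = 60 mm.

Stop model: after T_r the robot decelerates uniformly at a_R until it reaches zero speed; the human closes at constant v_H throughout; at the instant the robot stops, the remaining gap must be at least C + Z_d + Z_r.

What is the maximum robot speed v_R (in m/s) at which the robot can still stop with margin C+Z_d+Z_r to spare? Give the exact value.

v_R_max = 1/10 m/s = 0.1000 m/s

collect terms ⇒ (1/10)·v_R² + (57/100)·v_R + (-29/500) = 0
  disc = (57/100)² − 4·(1/10)·(-29/500) = 3481/10000 ; √disc = 59/100
  v_R = (−(57/100) + 59/100) / (2·(1/10)) = 1/10 m/s
check:
stop time T_s = (1/10)/5 = 0.0200 s
reaction-phase robot travel = 0.1000·0.2500 = 0.0250 m
robot covers 0.1000·0.0200 − ½·5.0000·0.0200² = 0.0010 m while stopping
person approaches 1.6000·(0.2500+0.0200) = 0.4320 m
margins: 0.0000+0.0300+0.0600 = 0.0900 m
sum ≈ 0.0250+0.0010+0.4320+0.0900 ≈ 0.5480 m = S ✓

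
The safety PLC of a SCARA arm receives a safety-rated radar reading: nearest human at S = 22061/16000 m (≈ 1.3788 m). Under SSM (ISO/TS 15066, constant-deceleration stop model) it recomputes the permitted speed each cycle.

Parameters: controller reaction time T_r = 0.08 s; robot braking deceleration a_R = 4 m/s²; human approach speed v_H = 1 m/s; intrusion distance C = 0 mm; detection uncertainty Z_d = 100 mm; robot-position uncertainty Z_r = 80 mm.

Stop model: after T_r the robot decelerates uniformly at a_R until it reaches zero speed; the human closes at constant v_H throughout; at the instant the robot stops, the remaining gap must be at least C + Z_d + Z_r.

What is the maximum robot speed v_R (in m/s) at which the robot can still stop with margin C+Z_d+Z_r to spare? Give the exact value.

v_R_max = 39/20 m/s = 1.9500 m/s

collect terms ⇒ (1/8)·v_R² + (33/100)·v_R + (-17901/16000) = 0
  disc = (33/100)² − 4·(1/8)·(-17901/16000) = 106929/160000 ; √disc = 327/400
  v_R = (−(33/100) + 327/400) / (2·(1/8)) = 39/20 m/s
check:
braking lasts T_s = (39/20)/4 = 0.4875 s
reaction-phase robot travel = 1.9500·0.0800 = 0.1560 m
braking distance = 1.9500²/(2·4.0000) = 0.4753 m
human over T_r+T_s: 1.0000·(0.0800+0.4875) = 0.5675 m
C+Z_d+Z_r = 0.0000+0.1000+0.0800 = 0.1800 m
sum ≈ 0.1560+0.4753+0.5675+0.1800 ≈ 1.3788 m = S ✓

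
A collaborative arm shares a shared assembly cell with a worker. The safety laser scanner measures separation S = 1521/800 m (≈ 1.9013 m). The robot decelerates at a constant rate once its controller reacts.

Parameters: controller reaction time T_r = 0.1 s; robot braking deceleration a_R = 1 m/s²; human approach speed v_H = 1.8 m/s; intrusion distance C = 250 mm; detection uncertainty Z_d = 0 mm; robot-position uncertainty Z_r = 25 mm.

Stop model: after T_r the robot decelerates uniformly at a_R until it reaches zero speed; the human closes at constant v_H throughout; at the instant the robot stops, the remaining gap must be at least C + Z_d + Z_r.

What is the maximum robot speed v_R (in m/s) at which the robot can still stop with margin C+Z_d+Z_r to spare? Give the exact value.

quadratic (1/2)·v² + (19/10)·v + (-1157/800) = 0
  disc = (19/10)² − 4·(1/2)·(-1157/800) = 2601/400 ; √disc = 51/20
  v_R = (−(19/10) + 51/20) / (2·(1/2)) = 13/20 m/s
check:
braking lasts T_s = (13/20)/1 = 0.6500 s
reaction-phase robot travel = 0.6500·0.1000 = 0.0650 m
robot covers 0.6500·0.6500 − ½·1.0000·0.6500² = 0.2112 m while stopping
person approaches 1.8000·(0.1000+0.6500) = 1.3500 m
margins: 0.2500+0.0000+0.0250 = 0.2750 m
sum ≈ 0.0650+0.2112+1.3500+0.2750 ≈ 1.9013 m = S ✓

v_R_max = 13/20 m/s = 0.6500 m/s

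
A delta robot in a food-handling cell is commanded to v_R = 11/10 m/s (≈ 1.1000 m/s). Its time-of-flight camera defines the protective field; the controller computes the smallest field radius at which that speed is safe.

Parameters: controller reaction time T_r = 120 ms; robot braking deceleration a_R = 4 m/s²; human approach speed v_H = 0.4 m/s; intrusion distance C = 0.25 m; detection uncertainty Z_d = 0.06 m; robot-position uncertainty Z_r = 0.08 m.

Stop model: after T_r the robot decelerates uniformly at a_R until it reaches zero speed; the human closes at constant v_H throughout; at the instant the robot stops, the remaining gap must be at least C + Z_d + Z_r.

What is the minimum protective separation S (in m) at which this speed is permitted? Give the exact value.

stop time T_s = (11/10)/4 = 0.2750 s
robot in T_r: 1.1000·0.1200 = 0.1320 m
robot covers 1.1000·0.2750 − ½·4.0000·0.2750² = 0.1512 m while stopping
human closes 0.4000·0.3950 = 0.1580 m
C+Z_d+Z_r = 0.2500+0.0600+0.0800 = 0.3900 m
S_min ≈ 0.1320+0.1512+0.1580+0.3900  ⇒  S_min = 133/160 m

S_min = 133/160 m = 0.8313 m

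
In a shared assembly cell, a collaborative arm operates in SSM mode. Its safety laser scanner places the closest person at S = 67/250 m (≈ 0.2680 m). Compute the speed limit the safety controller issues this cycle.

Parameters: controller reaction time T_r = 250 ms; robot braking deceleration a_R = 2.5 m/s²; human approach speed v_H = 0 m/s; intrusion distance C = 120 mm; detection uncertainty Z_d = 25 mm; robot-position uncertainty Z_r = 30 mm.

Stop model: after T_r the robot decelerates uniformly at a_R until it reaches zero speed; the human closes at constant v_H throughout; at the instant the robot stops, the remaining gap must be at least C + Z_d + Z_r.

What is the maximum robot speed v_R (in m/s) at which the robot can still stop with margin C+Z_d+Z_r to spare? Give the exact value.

quadratic (1/5)·v² + (1/4)·v + (-93/1000) = 0
  disc = (1/4)² − 4·(1/5)·(-93/1000) = 1369/10000 ; √disc = 37/100
  v_R = (−(1/4) + 37/100) / (2·(1/5)) = 3/10 m/s
check:
T_s = v_R/a_R = (3/10)/(5/2) = 0.1200 s
robot covers v_R·T_r = 0.3000·0.2500 = 0.0750 m before braking
robot under decel: 0.3000²/(2·2.5000) = 0.0180 m
human closes 0.0000·0.3700 = 0.0000 m
margins: 0.1200+0.0250+0.0300 = 0.1750 m
sum ≈ 0.0750+0.0180+0.0000+0.1750 ≈ 0.2680 m = S ✓

v_R_max = 3/10 m/s = 0.3000 m/s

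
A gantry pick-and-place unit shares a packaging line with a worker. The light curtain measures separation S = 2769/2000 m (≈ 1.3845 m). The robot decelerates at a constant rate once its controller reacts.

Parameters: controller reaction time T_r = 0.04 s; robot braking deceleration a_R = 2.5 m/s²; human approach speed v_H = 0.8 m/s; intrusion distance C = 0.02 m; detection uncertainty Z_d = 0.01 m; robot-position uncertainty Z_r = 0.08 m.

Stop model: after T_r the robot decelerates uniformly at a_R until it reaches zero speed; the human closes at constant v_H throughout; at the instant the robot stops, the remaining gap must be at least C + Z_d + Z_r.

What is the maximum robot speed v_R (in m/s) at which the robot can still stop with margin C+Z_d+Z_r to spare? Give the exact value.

v_R_max = 7/4 m/s = 1.7500 m/s

quadratic (1/5)·v² + (9/25)·v + (-497/400) = 0
  disc = (9/25)² − 4·(1/5)·(-497/400) = 2809/2500 ; √disc = 53/50
  v_R = (−(9/25) + 53/50) / (2·(1/5)) = 7/4 m/s
check:
braking lasts T_s = (7/4)/(5/2) = 0.7000 s
reaction-phase robot travel = 1.7500·0.0400 = 0.0700 m
robot under decel: 1.7500²/(2·2.5000) = 0.6125 m
human closes 0.8000·0.7400 = 0.5920 m
C+Z_d+Z_r = 0.0200+0.0100+0.0800 = 0.1100 m
sum ≈ 0.0700+0.6125+0.5920+0.1100 ≈ 1.3845 m = S ✓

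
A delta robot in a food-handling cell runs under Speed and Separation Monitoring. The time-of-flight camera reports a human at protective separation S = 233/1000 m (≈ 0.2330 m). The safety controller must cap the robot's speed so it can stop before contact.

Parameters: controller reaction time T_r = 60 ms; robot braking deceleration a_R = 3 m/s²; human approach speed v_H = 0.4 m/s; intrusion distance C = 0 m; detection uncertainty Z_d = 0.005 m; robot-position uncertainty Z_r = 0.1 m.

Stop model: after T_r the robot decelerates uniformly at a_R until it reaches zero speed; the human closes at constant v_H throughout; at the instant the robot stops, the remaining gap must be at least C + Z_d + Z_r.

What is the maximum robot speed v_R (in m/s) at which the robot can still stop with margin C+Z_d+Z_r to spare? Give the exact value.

v_R_max = 2/5 m/s = 0.4000 m/s

at the boundary: (1/6)·v² + (29/150)·v + (-13/125) = 0
  disc = (29/150)² − 4·(1/6)·(-13/125) = 2401/22500 ; √disc = 49/150
  v_R = (−(29/150) + 49/150) / (2·(1/6)) = 2/5 m/s
check:
stop time T_s = (2/5)/3 = 0.1333 s
robot in T_r: 0.4000·0.0600 = 0.0240 m
robot under decel: 0.4000²/(2·3.0000) = 0.0267 m
human over T_r+T_s: 0.4000·(0.0600+0.1333) = 0.0773 m
C+Z_d+Z_r = 0.0000+0.0050+0.1000 = 0.1050 m
sum ≈ 0.0240+0.0267+0.0773+0.1050 ≈ 0.2330 m = S ✓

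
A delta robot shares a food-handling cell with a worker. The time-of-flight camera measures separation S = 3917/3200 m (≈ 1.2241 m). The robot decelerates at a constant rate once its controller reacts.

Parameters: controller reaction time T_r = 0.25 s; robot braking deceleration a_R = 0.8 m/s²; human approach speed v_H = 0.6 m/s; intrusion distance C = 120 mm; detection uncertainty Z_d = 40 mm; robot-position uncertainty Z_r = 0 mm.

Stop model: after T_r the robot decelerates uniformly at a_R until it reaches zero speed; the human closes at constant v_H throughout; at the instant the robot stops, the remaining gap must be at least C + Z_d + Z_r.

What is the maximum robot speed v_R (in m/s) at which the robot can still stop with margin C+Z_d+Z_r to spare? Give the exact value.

v_R_max = 13/20 m/s = 0.6500 m/s

quadratic (5/8)·v² + (1)·v + (-117/128) = 0
  disc = (1)² − 4·(5/8)·(-117/128) = 841/256 ; √disc = 29/16
  v_R = (−(1) + 29/16) / (2·(5/8)) = 13/20 m/s
check:
T_s = v_R/a_R = (13/20)/(4/5) = 0.8125 s
reaction-phase robot travel = 0.6500·0.2500 = 0.1625 m
braking distance = 0.6500²/(2·0.8000) = 0.2641 m
person approaches 0.6000·(0.2500+0.8125) = 0.6375 m
residual clearance needed = 0.1200+0.0400+0.0000 = 0.1600 m
sum ≈ 0.1625+0.2641+0.6375+0.1600 ≈ 1.2241 m = S ✓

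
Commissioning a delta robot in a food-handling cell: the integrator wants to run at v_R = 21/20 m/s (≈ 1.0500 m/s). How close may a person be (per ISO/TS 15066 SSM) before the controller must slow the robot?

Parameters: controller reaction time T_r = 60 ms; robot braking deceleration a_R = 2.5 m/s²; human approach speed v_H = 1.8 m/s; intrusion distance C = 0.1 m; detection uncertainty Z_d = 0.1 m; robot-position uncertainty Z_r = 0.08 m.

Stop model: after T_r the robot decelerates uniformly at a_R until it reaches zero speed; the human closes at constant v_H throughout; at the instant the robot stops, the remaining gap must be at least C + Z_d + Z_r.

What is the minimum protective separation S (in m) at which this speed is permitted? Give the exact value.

S_min = 571/400 m = 1.4275 m

stop time T_s = (21/20)/(5/2) = 0.4200 s
robot in T_r: 1.0500·0.0600 = 0.0630 m
braking distance = 1.0500²/(2·2.5000) = 0.2205 m
human over T_r+T_s: 1.8000·(0.0600+0.4200) = 0.8640 m
margins: 0.1000+0.1000+0.0800 = 0.2800 m
S_min ≈ 0.0630+0.2205+0.8640+0.2800  ⇒  S_min = 571/400 m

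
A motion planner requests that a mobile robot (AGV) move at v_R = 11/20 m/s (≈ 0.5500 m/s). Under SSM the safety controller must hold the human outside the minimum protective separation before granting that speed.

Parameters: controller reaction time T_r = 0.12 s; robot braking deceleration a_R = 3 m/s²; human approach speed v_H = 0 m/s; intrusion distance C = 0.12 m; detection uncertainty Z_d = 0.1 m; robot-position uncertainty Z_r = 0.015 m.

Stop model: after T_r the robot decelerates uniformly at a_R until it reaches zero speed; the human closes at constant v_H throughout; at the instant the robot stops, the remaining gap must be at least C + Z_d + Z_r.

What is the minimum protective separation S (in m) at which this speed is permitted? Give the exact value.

S_min = 4217/12000 m = 0.3514 m

T_s = v_R/a_R = (11/20)/3 = 0.1833 s
robot in T_r: 0.5500·0.1200 = 0.0660 m
robot under decel: 0.5500²/(2·3.0000) = 0.0504 m
person approaches 0.0000·(0.1200+0.1833) = 0.0000 m
residual clearance needed = 0.1200+0.1000+0.0150 = 0.2350 m
S_min ≈ 0.0660+0.0504+0.0000+0.2350  ⇒  S_min = 4217/12000 m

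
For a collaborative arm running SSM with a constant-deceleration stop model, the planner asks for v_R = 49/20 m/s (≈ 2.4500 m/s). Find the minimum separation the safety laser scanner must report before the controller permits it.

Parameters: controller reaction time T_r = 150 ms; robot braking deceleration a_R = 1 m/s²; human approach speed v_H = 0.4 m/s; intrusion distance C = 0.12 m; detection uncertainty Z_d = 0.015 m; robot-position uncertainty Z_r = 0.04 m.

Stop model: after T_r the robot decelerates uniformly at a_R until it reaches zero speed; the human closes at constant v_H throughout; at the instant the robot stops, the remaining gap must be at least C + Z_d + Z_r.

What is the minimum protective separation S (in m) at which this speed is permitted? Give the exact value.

stop time T_s = (49/20)/1 = 2.4500 s
robot in T_r: 2.4500·0.1500 = 0.3675 m
robot covers 2.4500·2.4500 − ½·1.0000·2.4500² = 3.0013 m while stopping
person approaches 0.4000·(0.1500+2.4500) = 1.0400 m
C+Z_d+Z_r = 0.1200+0.0150+0.0400 = 0.1750 m
S_min ≈ 0.3675+3.0013+1.0400+0.1750  ⇒  S_min = 3667/800 m

S_min = 3667/800 m = 4.5838 m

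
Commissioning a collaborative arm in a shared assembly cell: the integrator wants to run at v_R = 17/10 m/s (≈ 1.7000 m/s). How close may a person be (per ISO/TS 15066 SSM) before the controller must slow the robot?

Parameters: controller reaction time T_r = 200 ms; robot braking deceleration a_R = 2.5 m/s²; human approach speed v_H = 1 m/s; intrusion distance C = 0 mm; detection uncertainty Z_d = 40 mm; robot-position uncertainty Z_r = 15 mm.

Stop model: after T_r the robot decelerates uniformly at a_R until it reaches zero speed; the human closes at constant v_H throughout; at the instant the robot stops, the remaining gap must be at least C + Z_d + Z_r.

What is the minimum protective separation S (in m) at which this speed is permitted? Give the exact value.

T_s = v_R/a_R = (17/10)/(5/2) = 0.6800 s
robot in T_r: 1.7000·0.2000 = 0.3400 m
robot under decel: 1.7000²/(2·2.5000) = 0.5780 m
human closes 1.0000·0.8800 = 0.8800 m
margins: 0.0000+0.0400+0.0150 = 0.0550 m
S_min ≈ 0.3400+0.5780+0.8800+0.0550  ⇒  S_min = 1853/1000 m

S_min = 1853/1000 m = 1.8530 m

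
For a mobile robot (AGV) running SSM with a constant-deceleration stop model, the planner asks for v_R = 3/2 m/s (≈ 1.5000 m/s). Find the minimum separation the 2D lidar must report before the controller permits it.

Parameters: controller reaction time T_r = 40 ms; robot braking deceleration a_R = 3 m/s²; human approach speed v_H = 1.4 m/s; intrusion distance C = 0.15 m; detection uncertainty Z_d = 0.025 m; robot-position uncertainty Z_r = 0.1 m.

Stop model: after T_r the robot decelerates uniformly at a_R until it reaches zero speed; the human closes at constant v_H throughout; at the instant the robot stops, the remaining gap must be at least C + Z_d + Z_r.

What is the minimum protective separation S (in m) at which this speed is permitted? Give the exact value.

T_s = v_R/a_R = (3/2)/3 = 0.5000 s
robot in T_r: 1.5000·0.0400 = 0.0600 m
robot under decel: 1.5000²/(2·3.0000) = 0.3750 m
person approaches 1.4000·(0.0400+0.5000) = 0.7560 m
residual clearance needed = 0.1500+0.0250+0.1000 = 0.2750 m
S_min ≈ 0.0600+0.3750+0.7560+0.2750  ⇒  S_min = 733/500 m

S_min = 733/500 m = 1.4660 m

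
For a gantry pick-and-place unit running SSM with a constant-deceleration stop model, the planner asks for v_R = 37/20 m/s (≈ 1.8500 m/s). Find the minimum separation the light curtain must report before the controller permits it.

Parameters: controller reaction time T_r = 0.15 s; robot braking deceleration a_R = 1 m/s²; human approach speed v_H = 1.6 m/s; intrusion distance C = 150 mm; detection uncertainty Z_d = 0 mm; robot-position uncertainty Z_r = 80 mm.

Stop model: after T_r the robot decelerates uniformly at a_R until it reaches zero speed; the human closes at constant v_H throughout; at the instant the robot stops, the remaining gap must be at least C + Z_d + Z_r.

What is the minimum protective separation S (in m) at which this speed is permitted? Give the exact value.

S_min = 867/160 m = 5.4188 m

stop time T_s = (37/20)/1 = 1.8500 s
reaction-phase robot travel = 1.8500·0.1500 = 0.2775 m
robot covers 1.8500·1.8500 − ½·1.0000·1.8500² = 1.7112 m while stopping
human over T_r+T_s: 1.6000·(0.1500+1.8500) = 3.2000 m
margins: 0.1500+0.0000+0.0800 = 0.2300 m
S_min ≈ 0.2775+1.7112+3.2000+0.2300  ⇒  S_min = 867/160 m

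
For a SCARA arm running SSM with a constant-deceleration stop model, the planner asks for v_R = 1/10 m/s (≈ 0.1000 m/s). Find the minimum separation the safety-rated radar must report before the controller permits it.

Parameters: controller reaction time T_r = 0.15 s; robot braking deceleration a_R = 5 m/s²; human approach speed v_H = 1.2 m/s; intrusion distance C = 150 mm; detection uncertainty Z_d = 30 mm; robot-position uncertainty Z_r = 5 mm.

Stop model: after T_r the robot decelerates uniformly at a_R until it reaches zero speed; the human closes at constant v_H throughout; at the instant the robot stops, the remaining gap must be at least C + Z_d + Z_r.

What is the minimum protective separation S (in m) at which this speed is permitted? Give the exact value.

S_min = 81/200 m = 0.4050 m

braking lasts T_s = (1/10)/5 = 0.0200 s
reaction-phase robot travel = 0.1000·0.1500 = 0.0150 m
braking distance = 0.1000²/(2·5.0000) = 0.0010 m
person approaches 1.2000·(0.1500+0.0200) = 0.2040 m
residual clearance needed = 0.1500+0.0300+0.0050 = 0.1850 m
S_min ≈ 0.0150+0.0010+0.2040+0.1850  ⇒  S_min = 81/200 m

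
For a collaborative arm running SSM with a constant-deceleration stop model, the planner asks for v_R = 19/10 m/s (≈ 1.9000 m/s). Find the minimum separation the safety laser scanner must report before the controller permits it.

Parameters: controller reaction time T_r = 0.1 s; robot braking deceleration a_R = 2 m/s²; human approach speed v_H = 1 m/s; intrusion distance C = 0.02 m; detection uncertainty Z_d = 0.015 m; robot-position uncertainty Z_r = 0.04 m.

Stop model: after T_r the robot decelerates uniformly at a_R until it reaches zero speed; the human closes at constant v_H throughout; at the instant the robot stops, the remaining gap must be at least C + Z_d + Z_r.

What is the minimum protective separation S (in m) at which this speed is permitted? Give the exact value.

S_min = 887/400 m = 2.2175 m

braking lasts T_s = (19/10)/2 = 0.9500 s
robot covers v_R·T_r = 1.9000·0.1000 = 0.1900 m before braking
robot covers 1.9000·0.9500 − ½·2.0000·0.9500² = 0.9025 m while stopping
human closes 1.0000·1.0500 = 1.0500 m
residual clearance needed = 0.0200+0.0150+0.0400 = 0.0750 m
S_min ≈ 0.1900+0.9025+1.0500+0.0750  ⇒  S_min = 887/400 m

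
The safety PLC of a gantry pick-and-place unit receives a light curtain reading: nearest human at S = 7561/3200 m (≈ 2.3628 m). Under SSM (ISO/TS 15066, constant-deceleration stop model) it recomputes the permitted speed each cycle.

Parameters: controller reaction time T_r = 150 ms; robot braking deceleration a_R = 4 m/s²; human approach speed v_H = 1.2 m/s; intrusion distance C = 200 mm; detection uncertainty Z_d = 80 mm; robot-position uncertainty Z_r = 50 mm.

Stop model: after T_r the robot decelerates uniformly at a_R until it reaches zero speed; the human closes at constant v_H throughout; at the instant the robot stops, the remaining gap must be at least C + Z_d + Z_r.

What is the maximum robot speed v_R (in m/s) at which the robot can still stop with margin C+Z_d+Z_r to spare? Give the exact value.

collect terms ⇒ (1/8)·v_R² + (9/20)·v_R + (-5929/3200) = 0
  disc = (9/20)² − 4·(1/8)·(-5929/3200) = 289/256 ; √disc = 17/16
  v_R = (−(9/20) + 17/16) / (2·(1/8)) = 49/20 m/s
check:
braking lasts T_s = (49/20)/4 = 0.6125 s
robot covers v_R·T_r = 2.4500·0.1500 = 0.3675 m before braking
robot under decel: 2.4500²/(2·4.0000) = 0.7503 m
human over T_r+T_s: 1.2000·(0.1500+0.6125) = 0.9150 m
margins: 0.2000+0.0800+0.0500 = 0.3300 m
sum ≈ 0.3675+0.7503+0.9150+0.3300 ≈ 2.3628 m = S ✓

v_R_max = 49/20 m/s = 2.4500 m/s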